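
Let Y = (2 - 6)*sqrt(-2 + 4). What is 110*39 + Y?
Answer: 4290 - 4*sqrt(2) ≈ 4284.3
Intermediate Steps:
Y = -4*sqrt(2) ≈ -5.6569
110*39 + Y = 110*39 - 4*sqrt(2) = 4290 - 4*sqrt(2)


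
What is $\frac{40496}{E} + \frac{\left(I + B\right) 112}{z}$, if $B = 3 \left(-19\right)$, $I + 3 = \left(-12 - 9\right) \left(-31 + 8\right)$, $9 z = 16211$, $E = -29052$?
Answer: $\frac{2932706828}{117740493} \approx 24.908$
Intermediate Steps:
$z = \frac{16211}{9}$ ($z = \frac{1}{9} \cdot 16211 = \frac{16211}{9} \approx 1801.2$)
$I = 480$ ($I = -3 + \left(-12 - 9\right) \left(-31 + 8\right) = -3 - -483 = -3 + 483 = 480$)
$B = -57$
$\frac{40496}{E} + \frac{\left(I + B\right) 112}{z} = \frac{40496}{-29052} + \frac{\left(480 - 57\right) 112}{\frac{16211}{9}} = 40496 \left(- \frac{1}{29052}\right) + 423 \cdot 112 \cdot \frac{9}{16211} = - \frac{10124}{7263} + 47376 \cdot \frac{9}{16211} = - \frac{10124}{7263} + \frac{426384}{16211} = \frac{2932706828}{117740493}$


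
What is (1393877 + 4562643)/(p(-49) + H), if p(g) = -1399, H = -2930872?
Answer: -5956520/2932271 ≈ -2.0314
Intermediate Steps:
(1393877 + 4562643)/(p(-49) + H) = (1393877 + 4562643)/(-1399 - 2930872) = 5956520/(-2932271) = 5956520*(-1/2932271) = -5956520/2932271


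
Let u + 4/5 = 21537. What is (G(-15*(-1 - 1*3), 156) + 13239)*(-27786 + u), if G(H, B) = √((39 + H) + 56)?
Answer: -413705511/5 - 31249*√155/5 ≈ -8.2819e+7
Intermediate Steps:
u = 107681/5 (u = -⅘ + 21537 = 107681/5 ≈ 21536.)
G(H, B) = √(95 + H)
(G(-15*(-1 - 1*3), 156) + 13239)*(-27786 + u) = (√(95 - 15*(-1 - 1*3)) + 13239)*(-27786 + 107681/5) = (√(95 - 15*(-1 - 3)) + 13239)*(-31249/5) = (√(95 - 15*(-4)) + 13239)*(-31249/5) = (√(95 + 60) + 13239)*(-31249/5) = (√155 + 13239)*(-31249/5) = (13239 + √155)*(-31249/5) = -413705511/5 - 31249*√155/5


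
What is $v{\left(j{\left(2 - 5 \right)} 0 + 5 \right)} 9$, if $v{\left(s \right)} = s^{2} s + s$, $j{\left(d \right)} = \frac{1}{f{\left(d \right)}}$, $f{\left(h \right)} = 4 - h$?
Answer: $1170$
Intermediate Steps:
$j{\left(d \right)} = \frac{1}{4 - d}$
$v{\left(s \right)} = s + s^{3}$ ($v{\left(s \right)} = s^{3} + s = s + s^{3}$)
$v{\left(j{\left(2 - 5 \right)} 0 + 5 \right)} 9 = \left(\left(- \frac{1}{-4 + \left(2 - 5\right)} 0 + 5\right) + \left(- \frac{1}{-4 + \left(2 - 5\right)} 0 + 5\right)^{3}\right) 9 = \left(\left(- \frac{1}{-4 - 3} \cdot 0 + 5\right) + \left(- \frac{1}{-4 - 3} \cdot 0 + 5\right)^{3}\right) 9 = \left(\left(- \frac{1}{-7} \cdot 0 + 5\right) + \left(- \frac{1}{-7} \cdot 0 + 5\right)^{3}\right) 9 = \left(\left(\left(-1\right) \left(- \frac{1}{7}\right) 0 + 5\right) + \left(\left(-1\right) \left(- \frac{1}{7}\right) 0 + 5\right)^{3}\right) 9 = \left(\left(\frac{1}{7} \cdot 0 + 5\right) + \left(\frac{1}{7} \cdot 0 + 5\right)^{3}\right) 9 = \left(\left(0 + 5\right) + \left(0 + 5\right)^{3}\right) 9 = \left(5 + 5^{3}\right) 9 = \left(5 + 125\right) 9 = 130 \cdot 9 = 1170$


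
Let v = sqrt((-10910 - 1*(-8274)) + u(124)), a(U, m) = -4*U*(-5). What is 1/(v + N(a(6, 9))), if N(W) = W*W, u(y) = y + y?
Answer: 1200/17280199 - I*sqrt(597)/103681194 ≈ 6.9444e-5 - 2.3566e-7*I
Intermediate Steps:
a(U, m) = 20*U
u(y) = 2*y
N(W) = W**2
v = 2*I*sqrt(597) (v = sqrt((-10910 - 1*(-8274)) + 2*124) = sqrt((-10910 + 8274) + 248) = sqrt(-2636 + 248) = sqrt(-2388) = 2*I*sqrt(597) ≈ 48.867*I)
1/(v + N(a(6, 9))) = 1/(2*I*sqrt(597) + (20*6)**2) = 1/(2*I*sqrt(597) + 120**2) = 1/(2*I*sqrt(597) + 14400) = 1/(14400 + 2*I*sqrt(597))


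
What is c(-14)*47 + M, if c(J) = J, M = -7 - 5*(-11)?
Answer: -610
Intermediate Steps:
M = 48 (M = -7 + 55 = 48)
c(-14)*47 + M = -14*47 + 48 = -658 + 48 = -610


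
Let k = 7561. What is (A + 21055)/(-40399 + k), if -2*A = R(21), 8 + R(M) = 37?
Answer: -1079/1684 ≈ -0.64074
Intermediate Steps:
R(M) = 29 (R(M) = -8 + 37 = 29)
A = -29/2 (A = -½*29 = -29/2 ≈ -14.500)
(A + 21055)/(-40399 + k) = (-29/2 + 21055)/(-40399 + 7561) = (42081/2)/(-32838) = (42081/2)*(-1/32838) = -1079/1684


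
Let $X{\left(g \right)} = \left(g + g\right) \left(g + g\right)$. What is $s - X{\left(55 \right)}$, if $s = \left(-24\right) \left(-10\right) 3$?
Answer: $-11380$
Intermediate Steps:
$X{\left(g \right)} = 4 g^{2}$ ($X{\left(g \right)} = 2 g 2 g = 4 g^{2}$)
$s = 720$ ($s = 240 \cdot 3 = 720$)
$s - X{\left(55 \right)} = 720 - 4 \cdot 55^{2} = 720 - 4 \cdot 3025 = 720 - 12100 = -11380$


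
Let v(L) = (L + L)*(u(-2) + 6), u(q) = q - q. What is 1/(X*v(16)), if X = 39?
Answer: 1/7488 ≈ 0.00013355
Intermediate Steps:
u(q) = 0
v(L) = 12*L (v(L) = (L + L)*(0 + 6) = (2*L)*6 = 12*L)
1/(X*v(16)) = 1/(39*(12*16)) = 1/(39*192) = 1/7488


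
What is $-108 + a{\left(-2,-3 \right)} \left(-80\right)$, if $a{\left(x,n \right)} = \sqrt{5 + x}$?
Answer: $-108 - 80 \sqrt{3} \approx -246.56$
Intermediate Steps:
$-108 + a{\left(-2,-3 \right)} \left(-80\right) = -108 + \sqrt{5 - 2} \left(-80\right) = -108 + \sqrt{3} \left(-80\right) = -108 - 80 \sqrt{3}$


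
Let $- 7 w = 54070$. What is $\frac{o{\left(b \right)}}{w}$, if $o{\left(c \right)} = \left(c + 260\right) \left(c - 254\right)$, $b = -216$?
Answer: $\frac{14476}{5407} \approx 2.6773$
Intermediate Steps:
$w = - \frac{54070}{7}$ ($w = \left(- \frac{1}{7}\right) 54070 = - \frac{54070}{7} \approx -7724.3$)
$o{\left(c \right)} = \left(-254 + c\right) \left(260 + c\right)$ ($o{\left(c \right)} = \left(260 + c\right) \left(-254 + c\right) = \left(-254 + c\right) \left(260 + c\right)$)
$\frac{o{\left(b \right)}}{w} = \frac{-66040 + \left(-216\right)^{2} + 6 \left(-216\right)}{- \frac{54070}{7}} = \left(-66040 + 46656 - 1296\right) \left(- \frac{7}{54070}\right) = \left(-20680\right) \left(- \frac{7}{54070}\right) = \frac{14476}{5407}$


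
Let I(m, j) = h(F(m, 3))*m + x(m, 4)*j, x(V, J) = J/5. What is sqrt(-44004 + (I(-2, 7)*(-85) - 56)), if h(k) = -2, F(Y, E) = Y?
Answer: 2*I*sqrt(11219) ≈ 211.84*I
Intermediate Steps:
x(V, J) = J/5 (x(V, J) = J*(1/5) = J/5)
I(m, j) = -2*m + 4*j/5 (I(m, j) = -2*m + ((1/5)*4)*j = -2*m + 4*j/5)
sqrt(-44004 + (I(-2, 7)*(-85) - 56)) = sqrt(-44004 + ((-2*(-2) + (4/5)*7)*(-85) - 56)) = sqrt(-44004 + ((4 + 28/5)*(-85) - 56)) = sqrt(-44004 + ((48/5)*(-85) - 56)) = sqrt(-44004 + (-816 - 56)) = sqrt(-44004 - 872) = sqrt(-44876) = 2*I*sqrt(11219)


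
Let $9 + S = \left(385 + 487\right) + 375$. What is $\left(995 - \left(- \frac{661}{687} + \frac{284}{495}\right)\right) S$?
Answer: $\frac{139686330452}{113355} \approx 1.2323 \cdot 10^{6}$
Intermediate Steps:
$S = 1238$ ($S = -9 + \left(\left(385 + 487\right) + 375\right) = -9 + \left(872 + 375\right) = -9 + 1247 = 1238$)
$\left(995 - \left(- \frac{661}{687} + \frac{284}{495}\right)\right) S = \left(995 - \left(- \frac{661}{687} + \frac{284}{495}\right)\right) 1238 = \left(995 - - \frac{44029}{113355}\right) 1238 = \left(995 + \left(\frac{661}{687} - \frac{284}{495}\right)\right) 1238 = \left(995 + \frac{44029}{113355}\right) 1238 = \frac{112832254}{113355} \cdot 1238 = \frac{139686330452}{113355}$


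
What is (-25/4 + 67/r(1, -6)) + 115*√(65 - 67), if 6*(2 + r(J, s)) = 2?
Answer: -929/20 + 115*I*√2 ≈ -46.45 + 162.63*I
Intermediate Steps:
r(J, s) = -5/3 (r(J, s) = -2 + (⅙)*2 = -2 + ⅓ = -5/3)
(-25/4 + 67/r(1, -6)) + 115*√(65 - 67) = (-25/4 + 67/(-5/3)) + 115*√(65 - 67) = (-25*¼ + 67*(-⅗)) + 115*√(-2) = (-25/4 - 201/5) + 115*(I*√2) = -929/20 + 115*I*√2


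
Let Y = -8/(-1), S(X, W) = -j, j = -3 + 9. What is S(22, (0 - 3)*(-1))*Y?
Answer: -48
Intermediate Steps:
j = 6
S(X, W) = -6 (S(X, W) = -1*6 = -6)
Y = 8 (Y = -8*(-1) = 8)
S(22, (0 - 3)*(-1))*Y = -6*8 = -48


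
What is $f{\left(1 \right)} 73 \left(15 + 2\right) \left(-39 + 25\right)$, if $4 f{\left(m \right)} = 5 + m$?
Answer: $-26061$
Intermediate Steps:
$f{\left(m \right)} = \frac{5}{4} + \frac{m}{4}$ ($f{\left(m \right)} = \frac{5 + m}{4} = \frac{5}{4} + \frac{m}{4}$)
$f{\left(1 \right)} 73 \left(15 + 2\right) \left(-39 + 25\right) = \left(\frac{5}{4} + \frac{1}{4} \cdot 1\right) 73 \left(15 + 2\right) \left(-39 + 25\right) = \left(\frac{5}{4} + \frac{1}{4}\right) 73 \cdot 17 \left(-14\right) = \frac{3}{2} \cdot 73 \left(-238\right) = \frac{219}{2} \left(-238\right) = -26061$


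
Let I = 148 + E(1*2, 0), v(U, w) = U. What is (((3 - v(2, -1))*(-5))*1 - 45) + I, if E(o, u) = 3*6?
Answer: 116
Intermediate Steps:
E(o, u) = 18
I = 166 (I = 148 + 18 = 166)
(((3 - v(2, -1))*(-5))*1 - 45) + I = (((3 - 1*2)*(-5))*1 - 45) + 166 = (((3 - 2)*(-5))*1 - 45) + 166 = ((1*(-5))*1 - 45) + 166 = (-5*1 - 45) + 166 = (-5 - 45) + 166 = -50 + 166 = 116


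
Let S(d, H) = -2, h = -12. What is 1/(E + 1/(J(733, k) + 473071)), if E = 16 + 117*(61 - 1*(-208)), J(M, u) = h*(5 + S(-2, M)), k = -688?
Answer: 473035/14895399116 ≈ 3.1757e-5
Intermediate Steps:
J(M, u) = -36 (J(M, u) = -12*(5 - 2) = -12*3 = -36)
E = 31489 (E = 16 + 117*(61 + 208) = 16 + 117*269 = 16 + 31473 = 31489)
1/(E + 1/(J(733, k) + 473071)) = 1/(31489 + 1/(-36 + 473071)) = 1/(31489 + 1/473035) = 1/(14895399116/473035) = 473035/14895399116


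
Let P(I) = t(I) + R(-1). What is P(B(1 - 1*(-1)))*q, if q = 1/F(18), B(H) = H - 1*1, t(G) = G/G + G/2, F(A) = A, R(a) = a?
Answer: 1/36 ≈ 0.027778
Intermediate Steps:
t(G) = 1 + G/2 (t(G) = 1 + G*(½) = 1 + G/2)
B(H) = -1 + H (B(H) = H - 1 = -1 + H)
P(I) = I/2 (P(I) = (1 + I/2) - 1 = I/2)
q = 1/18 ≈ 0.055556
P(B(1 - 1*(-1)))*q = ((-1 + (1 - 1*(-1)))/2)*(1/18) = ((-1 + (1 + 1))/2)*(1/18) = ((-1 + 2)/2)*(1/18) = ((½)*1)*(1/18) = (½)*(1/18) = 1/36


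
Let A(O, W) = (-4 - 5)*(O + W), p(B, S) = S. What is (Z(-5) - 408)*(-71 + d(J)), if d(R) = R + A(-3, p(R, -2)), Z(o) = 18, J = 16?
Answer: 3900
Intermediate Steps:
A(O, W) = -9*O - 9*W (A(O, W) = -9*(O + W) = -9*O - 9*W)
d(R) = 45 + R (d(R) = R + (-9*(-3) - 9*(-2)) = R + (27 + 18) = R + 45 = 45 + R)
(Z(-5) - 408)*(-71 + d(J)) = (18 - 408)*(-71 + (45 + 16)) = -390*(-71 + 61) = -390*(-10) = 3900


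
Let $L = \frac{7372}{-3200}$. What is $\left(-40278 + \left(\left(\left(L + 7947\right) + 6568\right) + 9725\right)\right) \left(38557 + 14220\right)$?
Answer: $- \frac{677247288811}{800} \approx -8.4656 \cdot 10^{8}$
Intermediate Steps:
$L = - \frac{1843}{800}$ ($L = 7372 \left(- \frac{1}{3200}\right) = - \frac{1843}{800} \approx -2.3037$)
$\left(-40278 + \left(\left(\left(L + 7947\right) + 6568\right) + 9725\right)\right) \left(38557 + 14220\right) = \left(-40278 + \left(\left(\left(- \frac{1843}{800} + 7947\right) + 6568\right) + 9725\right)\right) \left(38557 + 14220\right) = \left(-40278 + \left(\left(\frac{6355757}{800} + 6568\right) + 9725\right)\right) 52777 = \left(-40278 + \left(\frac{11610157}{800} + 9725\right)\right) 52777 = \left(-40278 + \frac{19390157}{800}\right) 52777 = \left(- \frac{12832243}{800}\right) 52777 = - \frac{677247288811}{800}$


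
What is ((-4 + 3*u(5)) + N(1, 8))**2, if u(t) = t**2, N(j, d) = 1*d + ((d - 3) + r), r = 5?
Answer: 7921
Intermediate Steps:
N(j, d) = 2 + 2*d (N(j, d) = 1*d + ((d - 3) + 5) = d + ((-3 + d) + 5) = d + (2 + d) = 2 + 2*d)
((-4 + 3*u(5)) + N(1, 8))**2 = ((-4 + 3*5**2) + (2 + 2*8))**2 = ((-4 + 3*25) + (2 + 16))**2 = ((-4 + 75) + 18)**2 = (71 + 18)**2 = 89**2 = 7921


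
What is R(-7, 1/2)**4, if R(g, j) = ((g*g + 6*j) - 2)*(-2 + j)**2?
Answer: 2562890625/16 ≈ 1.6018e+8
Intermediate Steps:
R(g, j) = (-2 + j)**2*(-2 + g**2 + 6*j) (R(g, j) = ((g**2 + 6*j) - 2)*(-2 + j)**2 = (-2 + g**2 + 6*j)*(-2 + j)**2 = (-2 + j)**2*(-2 + g**2 + 6*j))
R(-7, 1/2)**4 = ((-2 + 1/2)**2*(-2 + (-7)**2 + 6/2))**4 = ((-2 + 1/2)**2*(-2 + 49 + 6*(1/2)))**4 = ((-3/2)**2*(-2 + 49 + 3))**4 = ((9/4)*50)**4 = (225/2)**4 = 2562890625/16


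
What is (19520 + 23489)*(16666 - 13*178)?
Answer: 617265168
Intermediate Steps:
(19520 + 23489)*(16666 - 13*178) = 43009*(16666 - 2314) = 43009*14352 = 617265168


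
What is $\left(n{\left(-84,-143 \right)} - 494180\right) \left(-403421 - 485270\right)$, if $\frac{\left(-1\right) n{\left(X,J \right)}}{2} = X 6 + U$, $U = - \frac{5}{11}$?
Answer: $\frac{4821043809462}{11} \approx 4.3828 \cdot 10^{11}$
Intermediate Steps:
$U = - \frac{5}{11}$ ($U = \left(-5\right) \frac{1}{11} = - \frac{5}{11} \approx -0.45455$)
$n{\left(X,J \right)} = \frac{10}{11} - 12 X$ ($n{\left(X,J \right)} = - 2 \left(X 6 - \frac{5}{11}\right) = - 2 \left(6 X - \frac{5}{11}\right) = - 2 \left(- \frac{5}{11} + 6 X\right) = \frac{10}{11} - 12 X$)
$\left(n{\left(-84,-143 \right)} - 494180\right) \left(-403421 - 485270\right) = \left(\left(\frac{10}{11} - -1008\right) - 494180\right) \left(-403421 - 485270\right) = \left(\left(\frac{10}{11} + 1008\right) - 494180\right) \left(-888691\right) = \left(\frac{11098}{11} - 494180\right) \left(-888691\right) = \left(- \frac{5424882}{11}\right) \left(-888691\right) = \frac{4821043809462}{11}$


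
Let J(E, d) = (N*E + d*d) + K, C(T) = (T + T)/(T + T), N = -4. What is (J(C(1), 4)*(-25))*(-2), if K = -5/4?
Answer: 1075/2 ≈ 537.50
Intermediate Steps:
C(T) = 1 (C(T) = (2*T)/((2*T)) = (2*T)*(1/(2*T)) = 1)
K = -5/4 (K = -5*¼ = -5/4 ≈ -1.2500)
J(E, d) = -5/4 + d² - 4*E (J(E, d) = (-4*E + d*d) - 5/4 = (-4*E + d²) - 5/4 = (d² - 4*E) - 5/4 = -5/4 + d² - 4*E)
(J(C(1), 4)*(-25))*(-2) = ((-5/4 + 4² - 4*1)*(-25))*(-2) = ((-5/4 + 16 - 4)*(-25))*(-2) = ((43/4)*(-25))*(-2) = -1075/4*(-2) = 1075/2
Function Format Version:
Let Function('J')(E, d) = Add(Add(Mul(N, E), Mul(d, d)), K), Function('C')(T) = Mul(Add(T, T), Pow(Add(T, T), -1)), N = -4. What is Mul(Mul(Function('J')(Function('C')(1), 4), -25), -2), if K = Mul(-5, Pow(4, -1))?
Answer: Rational(1075, 2) ≈ 537.50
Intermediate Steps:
Function('C')(T) = 1 (Function('C')(T) = Mul(Mul(2, T), Pow(Mul(2, T), -1)) = Mul(Mul(2, T), Mul(Rational(1, 2), Pow(T, -1))) = 1)
K = Rational(-5, 4) (K = Mul(-5, Rational(1, 4)) = Rational(-5, 4) ≈ -1.2500)
Function('J')(E, d) = Add(Rational(-5, 4), Pow(d, 2), Mul(-4, E)) (Function('J')(E, d) = Add(Add(Mul(-4, E), Mul(d, d)), Rational(-5, 4)) = Add(Add(Mul(-4, E), Pow(d, 2)), Rational(-5, 4)) = Add(Add(Pow(d, 2), Mul(-4, E)), Rational(-5, 4)) = Add(Rational(-5, 4), Pow(d, 2), Mul(-4, E)))
Mul(Mul(Function('J')(Function('C')(1), 4), -25), -2) = Mul(Mul(Add(Rational(-5, 4), Pow(4, 2), Mul(-4, 1)), -25), -2) = Mul(Mul(Add(Rational(-5, 4), 16, -4), -25), -2) = Mul(Mul(Rational(43, 4), -25), -2) = Mul(Rational(-1075, 4), -2) = Rational(1075, 2)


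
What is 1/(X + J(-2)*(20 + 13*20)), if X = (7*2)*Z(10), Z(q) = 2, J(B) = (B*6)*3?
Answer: -1/10052 ≈ -9.9483e-5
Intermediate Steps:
J(B) = 18*B (J(B) = (6*B)*3 = 18*B)
X = 28 (X = (7*2)*2 = 14*2 = 28)
1/(X + J(-2)*(20 + 13*20)) = 1/(28 + (18*(-2))*(20 + 13*20)) = 1/(28 - 36*(20 + 260)) = 1/(28 - 36*280) = 1/(28 - 10080) = 1/(-10052) = -1/10052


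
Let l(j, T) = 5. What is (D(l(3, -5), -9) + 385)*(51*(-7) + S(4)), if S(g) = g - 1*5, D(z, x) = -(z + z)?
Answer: -134250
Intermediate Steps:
D(z, x) = -2*z
S(g) = -5 + g (S(g) = g - 5 = -5 + g)
(D(l(3, -5), -9) + 385)*(51*(-7) + S(4)) = (-2*5 + 385)*(51*(-7) + (-5 + 4)) = (-10 + 385)*(-357 - 1) = 375*(-358) = -134250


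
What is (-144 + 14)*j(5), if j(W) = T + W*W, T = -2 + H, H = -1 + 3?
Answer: -3250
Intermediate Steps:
H = 2
T = 0 (T = -2 + 2 = 0)
j(W) = W² (j(W) = 0 + W*W = 0 + W² = W²)
(-144 + 14)*j(5) = (-144 + 14)*5² = -130*25 = -3250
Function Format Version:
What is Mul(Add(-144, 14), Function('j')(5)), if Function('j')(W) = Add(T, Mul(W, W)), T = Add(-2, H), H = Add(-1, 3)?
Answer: -3250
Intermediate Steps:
H = 2
T = 0 (T = Add(-2, 2) = 0)
Function('j')(W) = Pow(W, 2) (Function('j')(W) = Add(0, Mul(W, W)) = Add(0, Pow(W, 2)) = Pow(W, 2))
Mul(Add(-144, 14), Function('j')(5)) = Mul(Add(-144, 14), Pow(5, 2)) = Mul(-130, 25) = -3250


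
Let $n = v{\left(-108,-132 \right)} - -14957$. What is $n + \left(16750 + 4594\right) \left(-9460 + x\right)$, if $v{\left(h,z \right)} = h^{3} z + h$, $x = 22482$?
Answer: $444238401$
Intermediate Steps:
$v{\left(h,z \right)} = h + z h^{3}$ ($v{\left(h,z \right)} = z h^{3} + h = h + z h^{3}$)
$n = 166296833$ ($n = \left(-108 - 132 \left(-108\right)^{3}\right) - -14957 = \left(-108 - -166281984\right) + 14957 = \left(-108 + 166281984\right) + 14957 = 166281876 + 14957 = 166296833$)
$n + \left(16750 + 4594\right) \left(-9460 + x\right) = 166296833 + \left(16750 + 4594\right) \left(-9460 + 22482\right) = 166296833 + 21344 \cdot 13022 = 166296833 + 277941568 = 444238401$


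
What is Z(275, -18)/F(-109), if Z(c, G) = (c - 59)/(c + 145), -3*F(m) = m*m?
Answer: -54/415835 ≈ -0.00012986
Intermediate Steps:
F(m) = -m²/3 (F(m) = -m*m/3 = -m²/3)
Z(c, G) = (-59 + c)/(145 + c)
Z(275, -18)/F(-109) = ((-59 + 275)/(145 + 275))/((-⅓*(-109)²)) = (216/420)/((-⅓*11881)) = ((1/420)*216)/(-11881/3) = (18/35)*(-3/11881) = -54/415835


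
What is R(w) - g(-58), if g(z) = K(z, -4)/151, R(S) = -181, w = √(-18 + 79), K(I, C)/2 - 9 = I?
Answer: -27233/151 ≈ -180.35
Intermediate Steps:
K(I, C) = 18 + 2*I
w = √61 ≈ 7.8102
g(z) = 18/151 + 2*z/151 (g(z) = (18 + 2*z)/151 = (18 + 2*z)*(1/151) = 18/151 + 2*z/151)
R(w) - g(-58) = -181 - (18/151 + (2/151)*(-58)) = -181 - (18/151 - 116/151) = -181 - 1*(-98/151) = -181 + 98/151 = -27233/151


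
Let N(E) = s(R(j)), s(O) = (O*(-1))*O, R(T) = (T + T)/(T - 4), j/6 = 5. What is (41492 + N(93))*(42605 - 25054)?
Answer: 123054413648/169 ≈ 7.2813e+8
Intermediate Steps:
j = 30 (j = 6*5 = 30)
R(T) = 2*T/(-4 + T) (R(T) = (2*T)/(-4 + T) = 2*T/(-4 + T))
s(O) = -O² (s(O) = (-O)*O = -O²)
N(E) = -900/169 (N(E) = -(2*30/(-4 + 30))² = -(2*30/26)² = -(2*30*(1/26))² = -(30/13)² = -1*900/169 = -900/169)
(41492 + N(93))*(42605 - 25054) = (41492 - 900/169)*(42605 - 25054) = (7011248/169)*17551 = 123054413648/169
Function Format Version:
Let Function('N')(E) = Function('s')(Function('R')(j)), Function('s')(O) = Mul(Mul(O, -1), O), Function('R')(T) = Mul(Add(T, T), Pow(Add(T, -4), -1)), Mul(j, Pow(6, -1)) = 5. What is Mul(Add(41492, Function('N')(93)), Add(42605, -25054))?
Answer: Rational(123054413648, 169) ≈ 7.2813e+8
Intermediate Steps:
j = 30 (j = Mul(6, 5) = 30)
Function('R')(T) = Mul(2, T, Pow(Add(-4, T), -1)) (Function('R')(T) = Mul(Mul(2, T), Pow(Add(-4, T), -1)) = Mul(2, T, Pow(Add(-4, T), -1)))
Function('s')(O) = Mul(-1, Pow(O, 2)) (Function('s')(O) = Mul(Mul(-1, O), O) = Mul(-1, Pow(O, 2)))
Function('N')(E) = Rational(-900, 169) (Function('N')(E) = Mul(-1, Pow(Mul(2, 30, Pow(Add(-4, 30), -1)), 2)) = Mul(-1, Pow(Mul(2, 30, Pow(26, -1)), 2)) = Mul(-1, Pow(Mul(2, 30, Rational(1, 26)), 2)) = Mul(-1, Pow(Rational(30, 13), 2)) = Mul(-1, Rational(900, 169)) = Rational(-900, 169))
Mul(Add(41492, Function('N')(93)), Add(42605, -25054)) = Mul(Add(41492, Rational(-900, 169)), Add(42605, -25054)) = Mul(Rational(7011248, 169), 17551) = Rational(123054413648, 169)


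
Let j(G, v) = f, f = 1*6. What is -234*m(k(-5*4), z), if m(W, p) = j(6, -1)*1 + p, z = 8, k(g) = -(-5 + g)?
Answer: -3276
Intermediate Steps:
k(g) = 5 - g
f = 6
j(G, v) = 6
m(W, p) = 6 + p (m(W, p) = 6*1 + p = 6 + p)
-234*m(k(-5*4), z) = -234*(6 + 8) = -234*14 = -3276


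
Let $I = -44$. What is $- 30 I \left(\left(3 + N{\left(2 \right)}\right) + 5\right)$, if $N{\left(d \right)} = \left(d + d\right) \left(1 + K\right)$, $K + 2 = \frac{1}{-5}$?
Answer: $4224$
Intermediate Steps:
$K = - \frac{11}{5}$ ($K = -2 + \frac{1}{-5} = -2 - \frac{1}{5} = - \frac{11}{5} \approx -2.2$)
$N{\left(d \right)} = - \frac{12 d}{5}$ ($N{\left(d \right)} = \left(d + d\right) \left(1 - \frac{11}{5}\right) = 2 d \left(- \frac{6}{5}\right) = - \frac{12 d}{5}$)
$- 30 I \left(\left(3 + N{\left(2 \right)}\right) + 5\right) = \left(-30\right) \left(-44\right) \left(\left(3 - \frac{24}{5}\right) + 5\right) = 1320 \left(\left(3 - \frac{24}{5}\right) + 5\right) = 1320 \left(- \frac{9}{5} + 5\right) = 1320 \cdot \frac{16}{5} = 4224$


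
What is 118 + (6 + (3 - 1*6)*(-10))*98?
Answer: 3646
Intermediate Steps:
118 + (6 + (3 - 1*6)*(-10))*98 = 118 + (6 + (3 - 6)*(-10))*98 = 118 + (6 - 3*(-10))*98 = 118 + (6 + 30)*98 = 118 + 36*98 = 118 + 3528 = 3646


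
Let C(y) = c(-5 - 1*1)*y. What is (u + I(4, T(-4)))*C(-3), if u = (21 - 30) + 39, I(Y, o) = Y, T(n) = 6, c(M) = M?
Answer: 612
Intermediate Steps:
C(y) = -6*y (C(y) = (-5 - 1*1)*y = (-5 - 1)*y = -6*y)
u = 30 (u = -9 + 39 = 30)
(u + I(4, T(-4)))*C(-3) = (30 + 4)*(-6*(-3)) = 34*18 = 612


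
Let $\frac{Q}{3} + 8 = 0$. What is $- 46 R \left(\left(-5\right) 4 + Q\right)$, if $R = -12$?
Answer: $-24288$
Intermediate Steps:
$Q = -24$ ($Q = -24 + 3 \cdot 0 = -24 + 0 = -24$)
$- 46 R \left(\left(-5\right) 4 + Q\right) = \left(-46\right) \left(-12\right) \left(\left(-5\right) 4 - 24\right) = 552 \left(-20 - 24\right) = 552 \left(-44\right) = -24288$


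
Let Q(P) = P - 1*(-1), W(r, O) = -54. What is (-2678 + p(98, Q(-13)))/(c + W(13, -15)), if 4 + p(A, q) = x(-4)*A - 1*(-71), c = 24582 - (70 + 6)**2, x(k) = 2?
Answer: -2415/18752 ≈ -0.12879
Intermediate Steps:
Q(P) = 1 + P (Q(P) = P + 1 = 1 + P)
c = 18806 (c = 24582 - 1*76**2 = 24582 - 1*5776 = 24582 - 5776 = 18806)
p(A, q) = 67 + 2*A (p(A, q) = -4 + (2*A - 1*(-71)) = -4 + (2*A + 71) = -4 + (71 + 2*A) = 67 + 2*A)
(-2678 + p(98, Q(-13)))/(c + W(13, -15)) = (-2678 + (67 + 2*98))/(18806 - 54) = (-2678 + (67 + 196))/18752 = (-2678 + 263)*(1/18752) = -2415*1/18752 = -2415/18752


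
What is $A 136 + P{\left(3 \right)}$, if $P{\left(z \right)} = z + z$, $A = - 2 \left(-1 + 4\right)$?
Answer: $-810$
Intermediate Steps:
$A = -6$ ($A = \left(-2\right) 3 = -6$)
$P{\left(z \right)} = 2 z$
$A 136 + P{\left(3 \right)} = \left(-6\right) 136 + 2 \cdot 3 = -816 + 6 = -810$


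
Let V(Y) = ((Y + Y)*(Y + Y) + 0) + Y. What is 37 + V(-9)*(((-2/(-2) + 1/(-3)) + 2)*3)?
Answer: 2557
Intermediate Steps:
V(Y) = Y + 4*Y**2 (V(Y) = ((2*Y)*(2*Y) + 0) + Y = (4*Y**2 + 0) + Y = 4*Y**2 + Y = Y + 4*Y**2)
37 + V(-9)*(((-2/(-2) + 1/(-3)) + 2)*3) = 37 + (-9*(1 + 4*(-9)))*(((-2/(-2) + 1/(-3)) + 2)*3) = 37 + (-9*(1 - 36))*(((-2*(-1/2) + 1*(-1/3)) + 2)*3) = 37 + (-9*(-35))*(((1 - 1/3) + 2)*3) = 37 + 315*((2/3 + 2)*3) = 37 + 315*((8/3)*3) = 37 + 315*8 = 37 + 2520 = 2557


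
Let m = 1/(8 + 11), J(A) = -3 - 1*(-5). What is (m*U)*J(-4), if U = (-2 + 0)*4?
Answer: -16/19 ≈ -0.84210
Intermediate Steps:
J(A) = 2 (J(A) = -3 + 5 = 2)
m = 1/19 ≈ 0.052632
U = -8 (U = -2*4 = -8)
(m*U)*J(-4) = ((1/19)*(-8))*2 = -8/19*2 = -16/19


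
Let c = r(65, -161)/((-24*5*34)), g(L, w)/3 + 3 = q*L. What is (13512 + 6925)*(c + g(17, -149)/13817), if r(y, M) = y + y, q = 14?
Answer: 2207584303/5637336 ≈ 391.60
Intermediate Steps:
r(y, M) = 2*y
g(L, w) = -9 + 42*L (g(L, w) = -9 + 3*(14*L) = -9 + 42*L)
c = -13/408 (c = (2*65)/((-24*5*34)) = 130/((-120*34)) = 130/(-4080) = 130*(-1/4080) = -13/408 ≈ -0.031863)
(13512 + 6925)*(c + g(17, -149)/13817) = (13512 + 6925)*(-13/408 + (-9 + 42*17)/13817) = 20437*(-13/408 + (-9 + 714)*(1/13817)) = 20437*(-13/408 + 705*(1/13817)) = 20437*(-13/408 + 705/13817) = 20437*(108019/5637336) = 2207584303/5637336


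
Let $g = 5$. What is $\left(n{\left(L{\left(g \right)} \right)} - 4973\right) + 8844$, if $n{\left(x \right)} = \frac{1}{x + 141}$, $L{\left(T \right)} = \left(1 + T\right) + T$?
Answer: $\frac{588393}{152} \approx 3871.0$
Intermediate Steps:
$L{\left(T \right)} = 1 + 2 T$
$n{\left(x \right)} = \frac{1}{141 + x}$
$\left(n{\left(L{\left(g \right)} \right)} - 4973\right) + 8844 = \left(\frac{1}{141 + \left(1 + 2 \cdot 5\right)} - 4973\right) + 8844 = \left(\frac{1}{141 + \left(1 + 10\right)} - 4973\right) + 8844 = \left(\frac{1}{141 + 11} - 4973\right) + 8844 = \left(\frac{1}{152} - 4973\right) + 8844 = - \frac{755895}{152} + 8844 = \frac{588393}{152}$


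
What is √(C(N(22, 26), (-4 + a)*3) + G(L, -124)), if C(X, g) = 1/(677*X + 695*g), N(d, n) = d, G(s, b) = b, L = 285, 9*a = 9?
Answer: I*√9254399165/8639 ≈ 11.136*I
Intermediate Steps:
a = 1 (a = (⅑)*9 = 1)
√(C(N(22, 26), (-4 + a)*3) + G(L, -124)) = √(1/(677*22 + 695*((-4 + 1)*3)) - 124) = √(1/(14894 + 695*(-3*3)) - 124) = √(1/(14894 + 695*(-9)) - 124) = √(1/(14894 - 6255) - 124) = √(1/8639 - 124) = √(-1071235/8639) = I*√9254399165/8639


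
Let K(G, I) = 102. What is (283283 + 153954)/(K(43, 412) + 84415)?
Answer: 437237/84517 ≈ 5.1734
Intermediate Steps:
(283283 + 153954)/(K(43, 412) + 84415) = (283283 + 153954)/(102 + 84415) = 437237/84517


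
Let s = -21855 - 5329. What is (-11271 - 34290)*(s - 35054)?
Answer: 2835625518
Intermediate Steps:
s = -27184
(-11271 - 34290)*(s - 35054) = (-11271 - 34290)*(-27184 - 35054) = -45561*(-62238) = 2835625518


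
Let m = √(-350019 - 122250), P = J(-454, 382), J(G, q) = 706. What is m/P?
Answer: I*√472269/706 ≈ 0.9734*I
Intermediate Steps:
P = 706
m = I*√472269 (m = √(-472269) = I*√472269 ≈ 687.22*I)
m/P = (I*√472269)/706 = (I*√472269)*(1/706) = I*√472269/706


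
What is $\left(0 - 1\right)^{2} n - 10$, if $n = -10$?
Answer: $-20$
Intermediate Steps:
$\left(0 - 1\right)^{2} n - 10 = \left(0 - 1\right)^{2} \left(-10\right) - 10 = \left(-1\right)^{2} \left(-10\right) - 10 = 1 \left(-10\right) - 10 = -10 - 10 = -20$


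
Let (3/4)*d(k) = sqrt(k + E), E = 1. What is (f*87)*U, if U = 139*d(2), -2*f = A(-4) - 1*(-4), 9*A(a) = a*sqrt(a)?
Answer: sqrt(3)*(-32248 + 64496*I/9) ≈ -55855.0 + 12412.0*I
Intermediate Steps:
A(a) = a**(3/2)/9 (A(a) = (a*sqrt(a))/9 = a**(3/2)/9)
d(k) = 4*sqrt(1 + k)/3 (d(k) = 4*sqrt(k + 1)/3 = 4*sqrt(1 + k)/3)
f = -2 + 4*I/9 (f = -((-4)**(3/2)/9 - 1*(-4))/2 = -((-8*I)/9 + 4)/2 = -(-8*I/9 + 4)/2 = -(4 - 8*I/9)/2 = -2 + 4*I/9 ≈ -2.0 + 0.44444*I)
U = 556*sqrt(3)/3 (U = 139*(4*sqrt(1 + 2)/3) = 139*(4*sqrt(3)/3) = 556*sqrt(3)/3 ≈ 321.01)
(f*87)*U = ((-2 + 4*I/9)*87)*(556*sqrt(3)/3) = (-174 + 116*I/3)*(556*sqrt(3)/3) = 556*sqrt(3)*(-174 + 116*I/3)/3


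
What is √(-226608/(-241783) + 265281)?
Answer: √15508121832911073/241783 ≈ 515.06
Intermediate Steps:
√(-226608/(-241783) + 265281) = √(-226608*(-1/241783) + 265281) = √(226608/241783 + 265281) = √(64140662631/241783) = √15508121832911073/241783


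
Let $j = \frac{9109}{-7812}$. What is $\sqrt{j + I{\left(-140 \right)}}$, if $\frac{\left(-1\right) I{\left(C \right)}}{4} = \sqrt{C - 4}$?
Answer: $\frac{\sqrt{-1976653 - 81369792 i}}{1302} \approx 4.8398 - 4.9588 i$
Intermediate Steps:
$j = - \frac{9109}{7812}$ ($j = 9109 \left(- \frac{1}{7812}\right) = - \frac{9109}{7812} \approx -1.166$)
$I{\left(C \right)} = - 4 \sqrt{-4 + C}$ ($I{\left(C \right)} = - 4 \sqrt{C - 4} = - 4 \sqrt{-4 + C}$)
$\sqrt{j + I{\left(-140 \right)}} = \sqrt{- \frac{9109}{7812} - 4 \sqrt{-4 - 140}} = \sqrt{- \frac{9109}{7812} - 4 \sqrt{-144}} = \sqrt{- \frac{9109}{7812} - 4 \cdot 12 i} = \sqrt{- \frac{9109}{7812} - 48 i}$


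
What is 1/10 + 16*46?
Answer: 7361/10 ≈ 736.10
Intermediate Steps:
1/10 + 16*46 = 1/10 + 736 = 7361/10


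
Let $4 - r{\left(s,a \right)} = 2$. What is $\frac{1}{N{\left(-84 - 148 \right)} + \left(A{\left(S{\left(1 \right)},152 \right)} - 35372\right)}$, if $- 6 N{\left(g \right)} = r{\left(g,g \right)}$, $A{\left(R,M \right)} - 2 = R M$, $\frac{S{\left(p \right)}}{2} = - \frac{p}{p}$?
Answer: $- \frac{3}{107023} \approx -2.8031 \cdot 10^{-5}$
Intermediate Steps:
$r{\left(s,a \right)} = 2$ ($r{\left(s,a \right)} = 4 - 2 = 2$)
$S{\left(p \right)} = -2$ ($S{\left(p \right)} = 2 \left(- \frac{p}{p}\right) = 2 \left(\left(-1\right) 1\right) = 2 \left(-1\right) = -2$)
$A{\left(R,M \right)} = 2 + M R$ ($A{\left(R,M \right)} = 2 + R M = 2 + M R$)
$N{\left(g \right)} = - \frac{1}{3}$ ($N{\left(g \right)} = \left(- \frac{1}{6}\right) 2 = - \frac{1}{3}$)
$\frac{1}{N{\left(-84 - 148 \right)} + \left(A{\left(S{\left(1 \right)},152 \right)} - 35372\right)} = \frac{1}{- \frac{1}{3} + \left(\left(2 + 152 \left(-2\right)\right) - 35372\right)} = \frac{1}{- \frac{1}{3} + \left(\left(2 - 304\right) - 35372\right)} = \frac{1}{- \frac{1}{3} - 35674} = \frac{1}{- \frac{107023}{3}} = - \frac{3}{107023}$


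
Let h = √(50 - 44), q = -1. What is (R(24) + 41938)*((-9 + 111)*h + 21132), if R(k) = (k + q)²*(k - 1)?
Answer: 1143346860 + 5518710*√6 ≈ 1.1569e+9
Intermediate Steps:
h = √6 ≈ 2.4495
R(k) = (-1 + k)³ (R(k) = (k - 1)²*(k - 1) = (-1 + k)²*(-1 + k) = (-1 + k)³)
(R(24) + 41938)*((-9 + 111)*h + 21132) = ((-1 + 24)³ + 41938)*((-9 + 111)*√6 + 21132) = (23³ + 41938)*(102*√6 + 21132) = (12167 + 41938)*(21132 + 102*√6) = 54105*(21132 + 102*√6) = 1143346860 + 5518710*√6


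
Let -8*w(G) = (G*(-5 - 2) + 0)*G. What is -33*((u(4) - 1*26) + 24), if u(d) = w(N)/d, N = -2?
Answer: 297/8 ≈ 37.125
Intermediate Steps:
w(G) = 7*G**2/8 (w(G) = -(G*(-5 - 2) + 0)*G/8 = -(G*(-7) + 0)*G/8 = -(-7*G + 0)*G/8 = -(-7*G)*G/8 = -(-7)*G**2/8 = 7*G**2/8)
u(d) = 7/(2*d) (u(d) = ((7/8)*(-2)**2)/d = ((7/8)*4)/d = 7/(2*d))
-33*((u(4) - 1*26) + 24) = -33*(((7/2)/4 - 1*26) + 24) = -33*(((7/2)*(1/4) - 26) + 24) = -33*((7/8 - 26) + 24) = -33*(-201/8 + 24) = -33*(-9/8) = 297/8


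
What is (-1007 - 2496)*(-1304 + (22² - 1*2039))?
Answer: 10015077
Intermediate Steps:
(-1007 - 2496)*(-1304 + (22² - 1*2039)) = -3503*(-1304 + (484 - 2039)) = -3503*(-1304 - 1555) = -3503*(-2859) = 10015077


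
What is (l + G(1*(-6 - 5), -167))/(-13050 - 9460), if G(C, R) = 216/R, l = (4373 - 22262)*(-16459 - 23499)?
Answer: -59686523169/1879585 ≈ -31755.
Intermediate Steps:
l = 714808662 (l = -17889*(-39958) = 714808662)
(l + G(1*(-6 - 5), -167))/(-13050 - 9460) = (714808662 + 216/(-167))/(-13050 - 9460) = (714808662 + 216*(-1/167))/(-22510) = (714808662 - 216/167)*(-1/22510) = (119373046338/167)*(-1/22510) = -59686523169/1879585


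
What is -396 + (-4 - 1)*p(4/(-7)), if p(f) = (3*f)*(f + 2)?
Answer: -18804/49 ≈ -383.75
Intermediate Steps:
p(f) = 3*f*(2 + f) (p(f) = (3*f)*(2 + f) = 3*f*(2 + f))
-396 + (-4 - 1)*p(4/(-7)) = -396 + (-4 - 1)*(3*(4/(-7))*(2 + 4/(-7))) = -396 - 15*4*(-⅐)*(2 + 4*(-⅐)) = -396 - 15*(-4)*(2 - 4/7)/7 = -396 - 15*(-4)*10/(7*7) = -396 - 5*(-120/49) = -396 + 600/49 = -18804/49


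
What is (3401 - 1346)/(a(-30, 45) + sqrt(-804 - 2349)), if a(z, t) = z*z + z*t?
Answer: -308250/68551 - 685*I*sqrt(3153)/68551 ≈ -4.4967 - 0.5611*I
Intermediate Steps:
a(z, t) = z**2 + t*z
(3401 - 1346)/(a(-30, 45) + sqrt(-804 - 2349)) = (3401 - 1346)/(-30*(45 - 30) + sqrt(-804 - 2349)) = 2055/(-30*15 + sqrt(-3153)) = 2055/(-450 + I*sqrt(3153))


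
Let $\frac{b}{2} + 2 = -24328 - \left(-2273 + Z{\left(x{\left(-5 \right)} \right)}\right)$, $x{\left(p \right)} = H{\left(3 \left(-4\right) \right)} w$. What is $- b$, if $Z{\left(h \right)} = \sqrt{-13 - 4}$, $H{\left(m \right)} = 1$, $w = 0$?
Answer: $44114 + 2 i \sqrt{17} \approx 44114.0 + 8.2462 i$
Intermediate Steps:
$x{\left(p \right)} = 0$ ($x{\left(p \right)} = 1 \cdot 0 = 0$)
$Z{\left(h \right)} = i \sqrt{17}$ ($Z{\left(h \right)} = \sqrt{-17} = i \sqrt{17}$)
$b = -44114 - 2 i \sqrt{17}$ ($b = -4 + 2 \left(-24328 + \left(2273 - i \sqrt{17}\right)\right) = -4 + 2 \left(-22055 - i \sqrt{17}\right) = -4 - \left(44110 + 2 i \sqrt{17}\right) = -44114 - 2 i \sqrt{17} \approx -44114.0 - 8.2462 i$)
$- b = - (-44114 - 2 i \sqrt{17}) = 44114 + 2 i \sqrt{17}$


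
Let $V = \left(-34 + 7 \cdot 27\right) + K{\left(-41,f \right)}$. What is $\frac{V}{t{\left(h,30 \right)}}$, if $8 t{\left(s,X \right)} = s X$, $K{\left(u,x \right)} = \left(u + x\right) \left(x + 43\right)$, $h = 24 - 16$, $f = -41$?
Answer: $- \frac{3}{10} \approx -0.3$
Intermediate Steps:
$h = 8$ ($h = 24 - 16 = 8$)
$K{\left(u,x \right)} = \left(43 + x\right) \left(u + x\right)$ ($K{\left(u,x \right)} = \left(u + x\right) \left(43 + x\right) = \left(43 + x\right) \left(u + x\right)$)
$t{\left(s,X \right)} = \frac{X s}{8}$ ($t{\left(s,X \right)} = \frac{s X}{8} = \frac{X s}{8}$)
$V = -9$ ($V = \left(-34 + 7 \cdot 27\right) + \left(\left(-41\right)^{2} + 43 \left(-41\right) + 43 \left(-41\right) - -1681\right) = \left(-34 + 189\right) + \left(1681 - 1763 - 1763 + 1681\right) = 155 - 164 = -9$)
$\frac{V}{t{\left(h,30 \right)}} = - \frac{9}{\frac{1}{8} \cdot 30 \cdot 8} = - \frac{9}{30} = \left(-9\right) \frac{1}{30} = - \frac{3}{10}$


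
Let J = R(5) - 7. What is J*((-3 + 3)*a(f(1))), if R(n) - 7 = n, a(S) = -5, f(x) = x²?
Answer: 0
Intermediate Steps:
R(n) = 7 + n
J = 5 (J = (7 + 5) - 7 = 12 - 7 = 5)
J*((-3 + 3)*a(f(1))) = 5*((-3 + 3)*(-5)) = 5*(0*(-5)) = 5*0 = 0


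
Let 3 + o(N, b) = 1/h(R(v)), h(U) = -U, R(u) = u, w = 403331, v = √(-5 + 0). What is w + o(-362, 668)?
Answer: 403328 + I*√5/5 ≈ 4.0333e+5 + 0.44721*I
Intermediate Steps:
v = I*√5 (v = √(-5) = I*√5 ≈ 2.2361*I)
o(N, b) = -3 + I*√5/5 (o(N, b) = -3 + 1/(-I*√5) = -3 + I*√5/5)
w + o(-362, 668) = 403331 + (-3 + I*√5/5) = 403328 + I*√5/5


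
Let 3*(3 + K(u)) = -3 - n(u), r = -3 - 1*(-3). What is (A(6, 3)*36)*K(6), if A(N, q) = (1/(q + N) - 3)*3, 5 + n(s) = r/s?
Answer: 728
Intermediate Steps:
r = 0 (r = -3 + 3 = 0)
n(s) = -5 (n(s) = -5 + 0/s = -5 + 0 = -5)
A(N, q) = -9 + 3/(N + q) (A(N, q) = (1/(N + q) - 3)*3 = (-3 + 1/(N + q))*3 = -9 + 3/(N + q))
K(u) = -7/3 (K(u) = -3 + (-3 - 1*(-5))/3 = -3 + (-3 + 5)/3 = -3 + (⅓)*2 = -3 + ⅔ = -7/3)
(A(6, 3)*36)*K(6) = ((3*(1 - 3*6 - 3*3)/(6 + 3))*36)*(-7/3) = ((3*(1 - 18 - 9)/9)*36)*(-7/3) = ((3*(⅑)*(-26))*36)*(-7/3) = -26/3*36*(-7/3) = -312*(-7/3) = 728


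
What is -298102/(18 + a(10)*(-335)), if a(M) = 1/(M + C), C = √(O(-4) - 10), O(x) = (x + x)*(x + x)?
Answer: 751813244/6529 + 299592510*√6/6529 ≈ 2.2755e+5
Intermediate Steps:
O(x) = 4*x² (O(x) = (2*x)*(2*x) = 4*x²)
C = 3*√6 (C = √(4*(-4)² - 10) = √(4*16 - 10) = √(64 - 10) = √54 = 3*√6 ≈ 7.3485)
a(M) = 1/(M + 3*√6)
-298102/(18 + a(10)*(-335)) = -298102/(18 - 335/(10 + 3*√6))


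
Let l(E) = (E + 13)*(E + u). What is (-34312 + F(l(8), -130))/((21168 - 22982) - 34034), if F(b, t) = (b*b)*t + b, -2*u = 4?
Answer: 1049033/17924 ≈ 58.527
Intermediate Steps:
u = -2 (u = -½*4 = -2)
l(E) = (-2 + E)*(13 + E) (l(E) = (E + 13)*(E - 2) = (13 + E)*(-2 + E) = (-2 + E)*(13 + E))
F(b, t) = b + t*b² (F(b, t) = b²*t + b = t*b² + b = b + t*b²)
(-34312 + F(l(8), -130))/((21168 - 22982) - 34034) = (-34312 + (-26 + 8² + 11*8)*(1 + (-26 + 8² + 11*8)*(-130)))/((21168 - 22982) - 34034) = (-34312 + (-26 + 64 + 88)*(1 + (-26 + 64 + 88)*(-130)))/(-1814 - 34034) = (-34312 + 126*(1 + 126*(-130)))/(-35848) = (-34312 + 126*(1 - 16380))*(-1/35848) = (-34312 + 126*(-16379))*(-1/35848) = (-34312 - 2063754)*(-1/35848) = -2098066*(-1/35848) = 1049033/17924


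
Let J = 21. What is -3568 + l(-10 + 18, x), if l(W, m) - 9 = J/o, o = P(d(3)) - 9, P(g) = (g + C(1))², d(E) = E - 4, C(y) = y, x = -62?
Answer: -10684/3 ≈ -3561.3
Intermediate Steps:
d(E) = -4 + E
P(g) = (1 + g)² (P(g) = (g + 1)² = (1 + g)²)
o = -9 (o = (1 + (-4 + 3))² - 9 = (1 - 1)² - 9 = 0² - 9 = 0 - 9 = -9)
l(W, m) = 20/3 (l(W, m) = 9 + 21/(-9) = 9 + 21*(-⅑) = 9 - 7/3 = 20/3)
-3568 + l(-10 + 18, x) = -3568 + 20/3 = -10684/3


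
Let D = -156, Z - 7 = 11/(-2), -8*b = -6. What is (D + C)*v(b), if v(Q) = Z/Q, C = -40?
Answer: -392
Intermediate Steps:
b = ¾ (b = -⅛*(-6) = ¾ ≈ 0.75000)
Z = 3/2 (Z = 7 + 11/(-2) = 7 + 11*(-½) = 7 - 11/2 = 3/2 ≈ 1.5000)
v(Q) = 3/(2*Q)
(D + C)*v(b) = (-156 - 40)*(3/(2*(¾))) = -294*4/3 = -196*2 = -392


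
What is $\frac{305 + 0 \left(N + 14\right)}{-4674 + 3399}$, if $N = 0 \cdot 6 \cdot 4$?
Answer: $- \frac{61}{255} \approx -0.23922$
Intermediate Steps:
$N = 0$ ($N = 0 \cdot 4 = 0$)
$\frac{305 + 0 \left(N + 14\right)}{-4674 + 3399} = \frac{305 + 0 \left(0 + 14\right)}{-4674 + 3399} = \frac{305 + 0 \cdot 14}{-1275} = \left(305 + 0\right) \left(- \frac{1}{1275}\right) = 305 \left(- \frac{1}{1275}\right) = - \frac{61}{255}$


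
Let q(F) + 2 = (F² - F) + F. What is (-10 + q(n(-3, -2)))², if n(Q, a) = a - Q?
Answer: 121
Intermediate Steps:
q(F) = -2 + F² (q(F) = -2 + ((F² - F) + F) = -2 + F²)
(-10 + q(n(-3, -2)))² = (-10 + (-2 + (-2 - 1*(-3))²))² = (-10 + (-2 + (-2 + 3)²))² = (-10 + (-2 + 1²))² = (-10 + (-2 + 1))² = (-10 - 1)² = (-11)² = 121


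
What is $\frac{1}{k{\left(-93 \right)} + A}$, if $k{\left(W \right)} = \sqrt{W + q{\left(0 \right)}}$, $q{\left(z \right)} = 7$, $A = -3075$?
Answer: $- \frac{3075}{9455711} - \frac{i \sqrt{86}}{9455711} \approx -0.0003252 - 9.8074 \cdot 10^{-7} i$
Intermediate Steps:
$k{\left(W \right)} = \sqrt{7 + W}$ ($k{\left(W \right)} = \sqrt{W + 7} = \sqrt{7 + W}$)
$\frac{1}{k{\left(-93 \right)} + A} = \frac{1}{\sqrt{7 - 93} - 3075} = \frac{1}{\sqrt{-86} - 3075} = \frac{1}{i \sqrt{86} - 3075} = \frac{1}{-3075 + i \sqrt{86}}$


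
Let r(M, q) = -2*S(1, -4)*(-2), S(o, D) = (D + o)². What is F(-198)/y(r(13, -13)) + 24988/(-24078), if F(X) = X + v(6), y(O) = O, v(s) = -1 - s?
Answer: -972593/144468 ≈ -6.7322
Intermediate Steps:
r(M, q) = 36 (r(M, q) = -2*(-4 + 1)²*(-2) = -2*(-3)²*(-2) = -2*9*(-2) = -18*(-2) = 36)
F(X) = -7 + X (F(X) = X + (-1 - 1*6) = X + (-1 - 6) = X - 7 = -7 + X)
F(-198)/y(r(13, -13)) + 24988/(-24078) = (-7 - 198)/36 + 24988/(-24078) = -205*1/36 + 24988*(-1/24078) = -205/36 - 12494/12039 = -972593/144468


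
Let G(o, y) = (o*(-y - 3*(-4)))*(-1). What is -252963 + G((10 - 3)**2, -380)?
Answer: -272171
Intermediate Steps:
G(o, y) = -o*(12 - y) (G(o, y) = (o*(-y + 12))*(-1) = (o*(12 - y))*(-1) = -o*(12 - y))
-252963 + G((10 - 3)**2, -380) = -252963 + (10 - 3)**2*(-12 - 380) = -252963 + 7**2*(-392) = -252963 + 49*(-392) = -252963 - 19208 = -272171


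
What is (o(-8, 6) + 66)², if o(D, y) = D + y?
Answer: 4096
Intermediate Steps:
(o(-8, 6) + 66)² = ((-8 + 6) + 66)² = (-2 + 66)² = 64² = 4096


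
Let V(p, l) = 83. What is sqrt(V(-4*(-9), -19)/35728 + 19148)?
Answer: sqrt(1527639573691)/8932 ≈ 138.38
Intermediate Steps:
sqrt(V(-4*(-9), -19)/35728 + 19148) = sqrt(83/35728 + 19148) = sqrt(684119827/35728) = sqrt(1527639573691)/8932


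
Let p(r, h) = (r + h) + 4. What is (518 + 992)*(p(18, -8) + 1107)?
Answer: 1692710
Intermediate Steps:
p(r, h) = 4 + h + r (p(r, h) = (h + r) + 4 = 4 + h + r)
(518 + 992)*(p(18, -8) + 1107) = (518 + 992)*((4 - 8 + 18) + 1107) = 1510*(14 + 1107) = 1510*1121 = 1692710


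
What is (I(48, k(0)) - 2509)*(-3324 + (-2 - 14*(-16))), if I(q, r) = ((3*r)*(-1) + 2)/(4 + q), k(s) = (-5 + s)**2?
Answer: 202469091/26 ≈ 7.7873e+6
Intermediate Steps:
I(q, r) = (2 - 3*r)/(4 + q) (I(q, r) = (-3*r + 2)/(4 + q) = (2 - 3*r)/(4 + q))
(I(48, k(0)) - 2509)*(-3324 + (-2 - 14*(-16))) = ((2 - 3*(-5 + 0)**2)/(4 + 48) - 2509)*(-3324 + (-2 - 14*(-16))) = ((2 - 3*(-5)**2)/52 - 2509)*(-3324 + (-2 + 224)) = ((2 - 3*25)/52 - 2509)*(-3324 + 222) = ((2 - 75)/52 - 2509)*(-3102) = ((1/52)*(-73) - 2509)*(-3102) = (-73/52 - 2509)*(-3102) = -130541/52*(-3102) = 202469091/26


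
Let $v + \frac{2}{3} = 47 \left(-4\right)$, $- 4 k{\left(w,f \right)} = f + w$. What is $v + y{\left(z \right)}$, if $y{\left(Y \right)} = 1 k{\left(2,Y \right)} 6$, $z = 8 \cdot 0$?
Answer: $- \frac{575}{3} \approx -191.67$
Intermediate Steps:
$k{\left(w,f \right)} = - \frac{f}{4} - \frac{w}{4}$ ($k{\left(w,f \right)} = - \frac{f + w}{4} = - \frac{f}{4} - \frac{w}{4}$)
$z = 0$
$v = - \frac{566}{3}$ ($v = - \frac{2}{3} + 47 \left(-4\right) = - \frac{2}{3} - 188 = - \frac{566}{3} \approx -188.67$)
$y{\left(Y \right)} = -3 - \frac{3 Y}{2}$ ($y{\left(Y \right)} = 1 \left(- \frac{Y}{4} - \frac{1}{2}\right) 6 = 1 \left(- \frac{1}{2} - \frac{Y}{4}\right) 6 = \left(- \frac{1}{2} - \frac{Y}{4}\right) 6 = -3 - \frac{3 Y}{2}$)
$v + y{\left(z \right)} = - \frac{566}{3} - 3 = - \frac{575}{3}$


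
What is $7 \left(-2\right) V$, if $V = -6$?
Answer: $84$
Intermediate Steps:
$7 \left(-2\right) V = 7 \left(-2\right) \left(-6\right) = \left(-14\right) \left(-6\right) = 84$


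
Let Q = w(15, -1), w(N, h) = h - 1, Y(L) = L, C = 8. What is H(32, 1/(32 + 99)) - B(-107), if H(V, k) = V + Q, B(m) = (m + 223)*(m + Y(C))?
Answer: 11514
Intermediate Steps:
w(N, h) = -1 + h
B(m) = (8 + m)*(223 + m) (B(m) = (m + 223)*(m + 8) = (223 + m)*(8 + m) = (8 + m)*(223 + m))
Q = -2 (Q = -1 - 1 = -2)
H(V, k) = -2 + V (H(V, k) = V - 2 = -2 + V)
H(32, 1/(32 + 99)) - B(-107) = (-2 + 32) - (1784 + (-107)**2 + 231*(-107)) = 30 - (1784 + 11449 - 24717) = 30 - 1*(-11484) = 30 + 11484 = 11514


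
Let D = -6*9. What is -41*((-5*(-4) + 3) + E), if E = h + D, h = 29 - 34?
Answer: 1476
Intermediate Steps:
h = -5
D = -54
E = -59 (E = -5 - 54 = -59)
-41*((-5*(-4) + 3) + E) = -41*((-5*(-4) + 3) - 59) = -41*((20 + 3) - 59) = -41*(23 - 59) = -41*(-36) = 1476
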